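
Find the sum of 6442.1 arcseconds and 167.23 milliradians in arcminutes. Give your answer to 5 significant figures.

6442.1 arcsec = 107.368 arcmin and 167.23 mrad = 574.894 arcmin.
107.368 + 574.894 ≈ 682.26 arcmin.

682.26 arcmin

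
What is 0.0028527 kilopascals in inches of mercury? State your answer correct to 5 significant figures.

1 kPa = 0.295300 inHg.
0.0028527 × 0.295300 ≈ 0.00084240 inHg.

0.00084240 inHg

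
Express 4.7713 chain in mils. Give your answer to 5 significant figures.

3.7789e+6 mil

1 chain = 792000 mil.
Then 4.7713 × 792000 ≈ 3.7789e+6 mil.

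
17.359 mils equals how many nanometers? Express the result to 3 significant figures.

441000 nanometers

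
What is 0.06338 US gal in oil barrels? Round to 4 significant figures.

0.001509 bbl

1 US gallon = 0.0238095 oil barrels.
0.06338 × 0.0238095 ≈ 0.001509 bbl.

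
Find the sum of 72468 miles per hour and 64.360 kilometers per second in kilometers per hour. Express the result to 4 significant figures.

348300 km/h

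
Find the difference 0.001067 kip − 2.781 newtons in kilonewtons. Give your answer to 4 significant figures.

0.001067 kip = 0.00474625 kN and 2.781 N = 0.00278100 kN.
0.00474625 − 0.00278100 ≈ 0.001965 kN.

0.001965 kilonewtons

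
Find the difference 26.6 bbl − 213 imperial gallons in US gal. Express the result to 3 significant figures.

26.6 bbl = 1117.20 US gal and 213 imp gal = 255.802 US gal.
1117.20 − 255.802 ≈ 861 US gal.

861 US gallons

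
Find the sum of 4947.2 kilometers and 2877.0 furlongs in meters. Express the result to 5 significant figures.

4947.2 km = 4.94720 × 10^6 m and 2877.0 furlong = 578760 m.
4.94720 × 10^6 + 578760 ≈ 5.5260 × 10^6 m.

5.5260 × 10^6 m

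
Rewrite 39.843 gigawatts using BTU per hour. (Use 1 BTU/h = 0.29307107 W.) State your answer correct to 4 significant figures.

1 GW = 3.41214 × 10^9 BTU/h.
39.843 × 3.41214 × 10^9 ≈ 1.359 × 10^11 BTU/h.

1.359 × 10^11 BTU per hour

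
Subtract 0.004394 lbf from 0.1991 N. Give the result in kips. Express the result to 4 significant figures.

4.037e-5 kips

0.1991 N = 4.47595e-5 kip and 0.004394 lbf = 4.39400e-6 kip.
4.47595e-5 − 4.39400e-6 ≈ 4.037e-5 kip.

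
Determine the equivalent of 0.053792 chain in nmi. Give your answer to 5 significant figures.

1 chain = 0.0108622 nautical miles.
Then 0.053792 × 0.0108622 ≈ 0.00058430 nmi.

0.00058430 nmi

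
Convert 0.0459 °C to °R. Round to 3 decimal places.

491.753 °R

°R = (°C + 273.15) × 9/5.
Applying the formula gives 491.753 °R.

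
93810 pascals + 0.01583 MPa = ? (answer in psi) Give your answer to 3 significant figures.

93810 Pa = 13.6060 psi and 0.01583 MPa = 2.29595 psi.
13.6060 + 2.29595 ≈ 15.9 psi.

15.9 psi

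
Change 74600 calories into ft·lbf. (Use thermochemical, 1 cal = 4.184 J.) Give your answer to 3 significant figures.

230000 ft·lbf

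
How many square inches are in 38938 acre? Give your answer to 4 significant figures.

2.442e+11 in²

1 acre = 6.27264e+6 in².
38938 × 6.27264e+6 ≈ 2.442e+11 in².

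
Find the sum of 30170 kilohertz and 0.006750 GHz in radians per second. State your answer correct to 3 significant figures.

2.32 × 10^8 rad/s

30170 kHz = 1.89564 × 10^8 rad/s and 0.006750 GHz = 4.24115 × 10^7 rad/s.
1.89564 × 10^8 + 4.24115 × 10^7 ≈ 2.32 × 10^8 rad/s.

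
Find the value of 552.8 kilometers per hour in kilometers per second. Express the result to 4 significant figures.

0.1536 kilometers per second

1 kilometer per hour = 0.000277778 kilometers per second.
552.8 × 0.000277778 ≈ 0.1536 km/s.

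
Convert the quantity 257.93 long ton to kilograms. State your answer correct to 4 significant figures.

262100 kg

1 long ton = 1016.05 kilograms.
So 257.93 × 1016.05 ≈ 262100 kg.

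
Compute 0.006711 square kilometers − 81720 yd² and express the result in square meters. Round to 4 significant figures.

0.006711 km² = 6711.00 m² and 81720 yd² = 68328.3 m².
6711.00 − 68328.3 ≈ -61620 m².

-61620 m²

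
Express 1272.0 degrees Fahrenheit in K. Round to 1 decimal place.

962.0 K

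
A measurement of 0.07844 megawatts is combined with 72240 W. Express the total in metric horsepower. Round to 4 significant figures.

0.07844 MW = 106.649 PS and 72240 W = 98.2191 PS.
106.649 + 98.2191 ≈ 204.9 PS.

204.9 metric horsepower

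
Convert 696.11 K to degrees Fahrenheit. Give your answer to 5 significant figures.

K = (°F + 459.67) × 5/9.
Applying the formula gives 793.33 °F.

793.33 °F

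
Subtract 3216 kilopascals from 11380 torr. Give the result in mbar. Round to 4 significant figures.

11380 torr = 15172.1 mbar and 3216 kPa = 32160.0 mbar.
15172.1 − 32160.0 ≈ -16990 mbar.

-16990 mbar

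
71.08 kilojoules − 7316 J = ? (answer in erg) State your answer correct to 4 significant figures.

71.08 kJ = 7.10800e+11 erg and 7316 J = 7.31600e+10 erg.
7.10800e+11 − 7.31600e+10 ≈ 6.376e+11 erg.

6.376e+11 erg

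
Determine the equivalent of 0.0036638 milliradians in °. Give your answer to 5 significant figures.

0.00020992 degrees

1 milliradian = 0.0572958 degrees.
0.0036638 × 0.0572958 ≈ 0.00020992 °.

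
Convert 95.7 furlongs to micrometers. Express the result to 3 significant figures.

1 furlong = 2.01168 × 10^8 micrometers.
So 95.7 × 2.01168 × 10^8 ≈ 1.93 × 10^10 μm.

1.93 × 10^10 μm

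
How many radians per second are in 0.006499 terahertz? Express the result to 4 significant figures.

1 THz = 6.28319 × 10^12 rad/s.
Then 0.006499 × 6.28319 × 10^12 ≈ 4.083 × 10^10 rad/s.

4.083 × 10^10 radians per second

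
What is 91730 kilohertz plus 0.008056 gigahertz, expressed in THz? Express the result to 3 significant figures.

9.98 × 10^-5 terahertz

91730 kHz = 9.17300 × 10^-5 THz and 0.008056 GHz = 8.05600 × 10^-6 THz.
9.17300 × 10^-5 + 8.05600 × 10^-6 ≈ 9.98 × 10^-5 THz.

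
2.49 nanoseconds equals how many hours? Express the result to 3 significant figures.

6.92 × 10^-13 h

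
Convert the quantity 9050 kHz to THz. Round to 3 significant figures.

9.05e-6 THz

1 kilohertz = 1.00000e-9 THz.
Thus 9050 × 1.00000e-9 ≈ 9.05e-6 THz.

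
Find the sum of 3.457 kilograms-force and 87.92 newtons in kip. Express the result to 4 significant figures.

0.02739 kips

3.457 kgf = 0.00762138 kip and 87.92 N = 0.0197652 kip.
0.00762138 + 0.0197652 ≈ 0.02739 kip.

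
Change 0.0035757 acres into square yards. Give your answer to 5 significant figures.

1 acre = 4840.00 yd².
Thus 0.0035757 × 4840.00 ≈ 17.306 yd².

17.306 yd²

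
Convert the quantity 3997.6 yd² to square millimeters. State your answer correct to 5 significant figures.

1 yd² = 836127 mm².
Then 3997.6 × 836127 ≈ 3.3425 × 10^9 mm².

3.3425 × 10^9 mm²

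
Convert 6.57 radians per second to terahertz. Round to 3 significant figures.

1.05 × 10^-12 THz

1 rad/s = 1.59155 × 10^-13 THz.
Thus 6.57 × 1.59155 × 10^-13 ≈ 1.05 × 10^-12 THz.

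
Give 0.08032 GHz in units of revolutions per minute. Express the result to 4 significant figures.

4.819e+9 revolutions per minute

1 GHz = 6.00000e+10 revolutions per minute.
Then 0.08032 × 6.00000e+10 ≈ 4.819e+9 rpm.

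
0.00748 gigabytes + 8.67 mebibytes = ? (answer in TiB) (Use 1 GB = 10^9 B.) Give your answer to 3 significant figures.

0.00748 GB = 6.80302e-6 TiB and 8.67 MiB = 8.26836e-6 TiB.
6.80302e-6 + 8.26836e-6 ≈ 1.51e-5 TiB.

1.51e-5 tebibytes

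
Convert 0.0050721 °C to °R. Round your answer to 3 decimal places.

491.679 °R

°R = (°C + 273.15) × 9/5.
Applying the formula gives 491.679 °R.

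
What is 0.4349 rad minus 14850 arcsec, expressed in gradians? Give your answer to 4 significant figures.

0.4349 rad = 27.6866 grad and 14850 arcsec = 4.58333 grad.
27.6866 − 4.58333 ≈ 23.10 grad.

23.10 grad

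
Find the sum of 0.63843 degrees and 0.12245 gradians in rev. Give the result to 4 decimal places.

0.63843 ° = 0.00177342 rev and 0.12245 grad = 0.000306125 rev.
0.00177342 + 0.000306125 ≈ 0.0021 rev.

0.0021 revolutions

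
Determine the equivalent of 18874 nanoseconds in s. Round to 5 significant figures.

1.8874 × 10^-5 s

1 nanosecond = 1.00000 × 10^-9 seconds.
Thus 18874 × 1.00000 × 10^-9 ≈ 1.8874 × 10^-5 s.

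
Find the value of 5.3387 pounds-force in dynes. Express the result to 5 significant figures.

1 lbf = 444822 dynes.
So 5.3387 × 444822 ≈ 2.3748e+6 dyn.

2.3748e+6 dyn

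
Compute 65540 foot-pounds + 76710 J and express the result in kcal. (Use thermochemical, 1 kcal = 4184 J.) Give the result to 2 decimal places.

65540 ft·lbf = 21.2381 kcal and 76710 J = 18.3341 kcal.
21.2381 + 18.3341 ≈ 39.57 kcal.

39.57 kcal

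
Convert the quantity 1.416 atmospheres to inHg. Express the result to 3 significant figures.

42.4 inches of mercury

1 atm = 29.9213 inches of mercury.
1.416 × 29.9213 ≈ 42.4 inHg.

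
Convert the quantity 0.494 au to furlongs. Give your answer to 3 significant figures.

1 astronomical unit = 7.43646e+8 furlong.
Then 0.494 × 7.43646e+8 ≈ 3.67e+8 furlong.

3.67e+8 furlong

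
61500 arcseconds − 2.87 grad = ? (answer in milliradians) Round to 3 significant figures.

253 milliradians

61500 arcsec = 298.160 mrad and 2.87 grad = 45.0819 mrad.
298.160 − 45.0819 ≈ 253 mrad.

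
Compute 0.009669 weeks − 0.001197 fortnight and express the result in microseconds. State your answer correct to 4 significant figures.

0.009669 wk = 5.84781 × 10^9 μs and 0.001197 fortnight = 1.44789 × 10^9 μs.
5.84781 × 10^9 − 1.44789 × 10^9 ≈ 4.400 × 10^9 μs.

4.400 × 10^9 microseconds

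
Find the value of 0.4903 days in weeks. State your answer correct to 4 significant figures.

0.07004 wk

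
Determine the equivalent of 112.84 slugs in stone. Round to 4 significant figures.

1 slug = 2.29815 st.
So 112.84 × 2.29815 ≈ 259.3 st.

259.3 st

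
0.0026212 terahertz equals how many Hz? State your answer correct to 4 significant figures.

2.621 × 10^9 Hz

1 THz = 1.00000 × 10^12 hertz.
Then 0.0026212 × 1.00000 × 10^12 ≈ 2.621 × 10^9 Hz.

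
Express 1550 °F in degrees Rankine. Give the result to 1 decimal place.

°R = °F + 459.67.
Applying the formula gives 2009.7 °R.

2009.7 degrees Rankine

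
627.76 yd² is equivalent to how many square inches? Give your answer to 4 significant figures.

1 square yard = 1296.00 in².
Thus 627.76 × 1296.00 ≈ 813600 in².

813600 in²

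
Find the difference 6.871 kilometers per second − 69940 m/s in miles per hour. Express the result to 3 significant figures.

6.871 km/s = 15370.0 mph and 69940 m/s = 156451 mph.
15370.0 − 156451 ≈ -141000 mph.

-141000 miles per hour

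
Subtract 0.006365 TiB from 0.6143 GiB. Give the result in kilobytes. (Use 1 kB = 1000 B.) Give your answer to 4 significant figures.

-6.339e+6 kilobytes

0.6143 GiB = 659600 kB and 0.006365 TiB = 6.99839e+6 kB.
659600 − 6.99839e+6 ≈ -6.339e+6 kB.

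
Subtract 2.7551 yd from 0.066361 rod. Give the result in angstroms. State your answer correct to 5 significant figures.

0.066361 rod = 3.33743 × 10^9 Å and 2.7551 yd = 2.51926 × 10^10 Å.
3.33743 × 10^9 − 2.51926 × 10^10 ≈ -2.1855 × 10^10 Å.

-2.1855 × 10^10 angstroms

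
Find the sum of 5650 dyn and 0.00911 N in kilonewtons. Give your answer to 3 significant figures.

6.56e-5 kN

5650 dyn = 5.65000e-5 kN and 0.00911 N = 9.11000e-6 kN.
5.65000e-5 + 9.11000e-6 ≈ 6.56e-5 kN.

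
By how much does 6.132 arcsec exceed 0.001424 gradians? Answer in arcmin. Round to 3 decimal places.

6.132 arcsec = 0.102200 arcmin and 0.001424 grad = 0.0768960 arcmin.
0.102200 − 0.0768960 ≈ 0.025 arcmin.

0.025 arcminutes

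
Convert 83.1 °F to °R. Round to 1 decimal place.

542.8 °R

°R = °F + 459.67.
Applying the formula gives 542.8 °R.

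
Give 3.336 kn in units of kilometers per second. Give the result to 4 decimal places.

0.0017 km/s

1 kn = 0.000514444 km/s.
So 3.336 × 0.000514444 ≈ 0.0017 km/s.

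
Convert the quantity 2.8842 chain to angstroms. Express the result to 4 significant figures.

5.802e+11 Å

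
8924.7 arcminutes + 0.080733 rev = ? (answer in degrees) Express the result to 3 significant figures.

8924.7 arcmin = 148.745 ° and 0.080733 rev = 29.0639 °.
148.745 + 29.0639 ≈ 178 °.

178 °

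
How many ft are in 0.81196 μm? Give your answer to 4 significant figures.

2.664 × 10^-6 feet

1 micrometer = 3.28084 × 10^-6 feet.
So 0.81196 × 3.28084 × 10^-6 ≈ 2.664 × 10^-6 ft.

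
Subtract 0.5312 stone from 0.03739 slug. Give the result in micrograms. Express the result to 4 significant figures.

-2.828e+9 μg

0.03739 slug = 5.45666e+8 μg and 0.5312 st = 3.37328e+9 μg.
5.45666e+8 − 3.37328e+9 ≈ -2.828e+9 μg.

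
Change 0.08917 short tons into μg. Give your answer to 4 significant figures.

8.089 × 10^10 μg

1 short ton = 9.07185 × 10^11 μg.
Then 0.08917 × 9.07185 × 10^11 ≈ 8.089 × 10^10 μg.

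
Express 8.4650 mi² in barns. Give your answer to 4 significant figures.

1 mi² = 2.58999e+34 barn.
Thus 8.4650 × 2.58999e+34 ≈ 2.192e+35 barn.

2.192e+35 barns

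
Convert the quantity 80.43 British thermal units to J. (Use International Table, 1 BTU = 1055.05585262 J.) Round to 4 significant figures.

1 BTU = 1055.06 J.
Thus 80.43 × 1055.06 ≈ 84860 J.

84860 joules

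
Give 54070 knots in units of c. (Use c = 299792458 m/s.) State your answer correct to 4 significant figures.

9.278e-5 c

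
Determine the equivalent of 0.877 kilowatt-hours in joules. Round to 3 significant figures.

3.16e+6 joules

1 kilowatt-hour = 3.60000e+6 J.
Then 0.877 × 3.60000e+6 ≈ 3.16e+6 J.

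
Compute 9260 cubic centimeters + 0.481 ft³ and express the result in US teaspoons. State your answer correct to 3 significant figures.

4640 US tsp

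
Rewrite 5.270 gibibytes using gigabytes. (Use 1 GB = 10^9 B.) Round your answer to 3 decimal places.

5.659 gigabytes

1 gibibyte = 1.07374 gigabytes.
5.270 × 1.07374 ≈ 5.659 GB.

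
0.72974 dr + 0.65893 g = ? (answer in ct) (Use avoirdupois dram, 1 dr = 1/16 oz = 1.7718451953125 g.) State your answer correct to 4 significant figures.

0.72974 dr = 6.46493 ct and 0.65893 g = 3.29465 ct.
6.46493 + 3.29465 ≈ 9.760 ct.

9.760 ct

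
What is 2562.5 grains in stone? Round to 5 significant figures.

1 gr = 1.02041e-5 st.
So 2562.5 × 1.02041e-5 ≈ 0.026148 st.

0.026148 stone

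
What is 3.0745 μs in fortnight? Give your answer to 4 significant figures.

2.542e-12 fortnight

1 μs = 8.26720e-13 fortnight.
Then 3.0745 × 8.26720e-13 ≈ 2.542e-12 fortnight.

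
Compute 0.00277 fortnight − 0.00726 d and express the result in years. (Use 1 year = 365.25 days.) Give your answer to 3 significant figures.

8.63e-5 yr

0.00277 fortnight = 0.000106174 yr and 0.00726 d = 1.98768e-5 yr.
0.000106174 − 1.98768e-5 ≈ 8.63e-5 yr.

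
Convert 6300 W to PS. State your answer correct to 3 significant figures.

8.57 PS

1 W = 0.00135962 PS.
Then 6300 × 0.00135962 ≈ 8.57 PS.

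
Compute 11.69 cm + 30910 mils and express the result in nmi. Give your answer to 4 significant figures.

11.69 cm = 6.31210 × 10^-5 nmi and 30910 mil = 0.000423928 nmi.
6.31210 × 10^-5 + 0.000423928 ≈ 0.0004870 nmi.

0.0004870 nautical miles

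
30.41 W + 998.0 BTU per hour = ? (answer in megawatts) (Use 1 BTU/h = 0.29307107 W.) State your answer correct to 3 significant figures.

0.000323 megawatts

30.41 W = 3.04100e-5 MW and 998.0 BTU/h = 0.000292485 MW.
3.04100e-5 + 0.000292485 ≈ 0.000323 MW.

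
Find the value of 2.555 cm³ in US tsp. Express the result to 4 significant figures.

0.5184 US tsp

1 cm³ = 0.202884 US tsp.
2.555 × 0.202884 ≈ 0.5184 US tsp.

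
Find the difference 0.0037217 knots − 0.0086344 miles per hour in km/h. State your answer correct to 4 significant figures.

0.0037217 kn = 0.00689259 km/h and 0.0086344 mph = 0.0138957 km/h.
0.00689259 − 0.0138957 ≈ -0.007003 km/h.

-0.007003 kilometers per hour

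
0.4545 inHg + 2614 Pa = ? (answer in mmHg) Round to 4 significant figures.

31.15 mmHg

0.4545 inHg = 11.5443 mmHg and 2614 Pa = 19.6066 mmHg.
11.5443 + 19.6066 ≈ 31.15 mmHg.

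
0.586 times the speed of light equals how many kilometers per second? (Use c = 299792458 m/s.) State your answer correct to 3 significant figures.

176000 kilometers per second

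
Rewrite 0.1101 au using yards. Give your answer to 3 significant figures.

1 astronomical unit = 1.63602e+11 yd.
Then 0.1101 × 1.63602e+11 ≈ 1.80e+10 yd.

1.80e+10 yards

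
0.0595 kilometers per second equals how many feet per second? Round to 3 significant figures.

195 ft/s

1 km/s = 3280.84 ft/s.
Then 0.0595 × 3280.84 ≈ 195 ft/s.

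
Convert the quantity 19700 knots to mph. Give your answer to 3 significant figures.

22700 mph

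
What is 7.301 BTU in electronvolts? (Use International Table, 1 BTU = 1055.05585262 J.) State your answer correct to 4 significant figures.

4.808 × 10^22 eV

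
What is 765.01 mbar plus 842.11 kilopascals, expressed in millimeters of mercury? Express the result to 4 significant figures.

6890 millimeters of mercury

765.01 mbar = 573.805 mmHg and 842.11 kPa = 6316.34 mmHg.
573.805 + 6316.34 ≈ 6890 mmHg.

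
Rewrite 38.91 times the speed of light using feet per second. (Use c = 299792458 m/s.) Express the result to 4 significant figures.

3.827 × 10^10 feet per second

1 c = 9.83571 × 10^8 feet per second.
38.91 × 9.83571 × 10^8 ≈ 3.827 × 10^10 ft/s.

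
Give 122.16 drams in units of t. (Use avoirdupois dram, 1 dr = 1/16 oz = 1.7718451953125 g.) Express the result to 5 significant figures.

1 dram = 1.77185 × 10^-6 metric tons.
122.16 × 1.77185 × 10^-6 ≈ 0.00021645 t.

0.00021645 metric tons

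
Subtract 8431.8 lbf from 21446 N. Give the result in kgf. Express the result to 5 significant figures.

-1637.7 kgf

21446 N = 2186.88 kgf and 8431.8 lbf = 3824.60 kgf.
2186.88 − 3824.60 ≈ -1637.7 kgf.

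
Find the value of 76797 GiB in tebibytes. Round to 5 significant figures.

74.997 TiB

1 GiB = 0.0009765625 tebibytes.
76797 × 0.0009765625 ≈ 74.997 TiB.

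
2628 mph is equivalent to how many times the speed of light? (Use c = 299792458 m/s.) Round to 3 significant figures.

3.92e-6 c

1 mph = 1.49116e-9 times the speed of light.
Thus 2628 × 1.49116e-9 ≈ 3.92e-6 c.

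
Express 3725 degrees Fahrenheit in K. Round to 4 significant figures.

K = (°F + 459.67) × 5/9.
Applying the formula gives 2325 K.

2325 kelvins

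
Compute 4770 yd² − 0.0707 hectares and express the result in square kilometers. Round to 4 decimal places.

4770 yd² = 0.00398833 km² and 0.0707 ha = 0.000707000 km².
0.00398833 − 0.000707000 ≈ 0.0033 km².

0.0033 km²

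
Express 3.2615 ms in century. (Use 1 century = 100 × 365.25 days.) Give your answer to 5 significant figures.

1 millisecond = 3.16881e-13 centuries.
So 3.2615 × 3.16881e-13 ≈ 1.0335e-12 century.

1.0335e-12 century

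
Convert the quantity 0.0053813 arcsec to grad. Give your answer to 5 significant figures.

1.6609 × 10^-6 grad

1 arcsec = 0.000308642 grad.
So 0.0053813 × 0.000308642 ≈ 1.6609 × 10^-6 grad.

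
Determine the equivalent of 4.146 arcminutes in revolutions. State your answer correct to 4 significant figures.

1 arcmin = 4.62963e-5 rev.
4.146 × 4.62963e-5 ≈ 0.0001919 rev.

0.0001919 rev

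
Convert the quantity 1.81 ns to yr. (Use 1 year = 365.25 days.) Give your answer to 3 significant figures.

1 nanosecond = 3.16881 × 10^-17 years.
Thus 1.81 × 3.16881 × 10^-17 ≈ 5.74 × 10^-17 yr.

5.74 × 10^-17 years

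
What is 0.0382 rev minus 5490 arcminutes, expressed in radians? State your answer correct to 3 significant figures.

0.0382 rev = 0.240018 rad and 5490 arcmin = 1.59698 rad.
0.240018 − 1.59698 ≈ -1.36 rad.

-1.36 radians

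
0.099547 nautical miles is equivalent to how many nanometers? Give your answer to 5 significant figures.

1.8436 × 10^11 nanometers

1 nautical mile = 1.85200 × 10^12 nanometers.
So 0.099547 × 1.85200 × 10^12 ≈ 1.8436 × 10^11 nm.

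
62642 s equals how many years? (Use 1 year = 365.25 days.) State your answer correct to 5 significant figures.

0.0019850 years

1 s = 3.16881e-8 yr.
So 62642 × 3.16881e-8 ≈ 0.0019850 yr.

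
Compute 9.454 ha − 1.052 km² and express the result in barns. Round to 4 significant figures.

-9.575 × 10^33 barn

9.454 ha = 9.45400 × 10^32 barn and 1.052 km² = 1.05200 × 10^34 barn.
9.45400 × 10^32 − 1.05200 × 10^34 ≈ -9.575 × 10^33 barn.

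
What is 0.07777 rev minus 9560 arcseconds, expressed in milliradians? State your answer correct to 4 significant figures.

0.07777 rev = 488.643 mrad and 9560 arcsec = 46.3482 mrad.
488.643 − 46.3482 ≈ 442.3 mrad.

442.3 milliradians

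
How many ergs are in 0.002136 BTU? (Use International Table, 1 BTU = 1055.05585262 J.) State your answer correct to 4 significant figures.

1 BTU = 1.05506e+10 erg.
So 0.002136 × 1.05506e+10 ≈ 2.254e+7 erg.

2.254e+7 ergs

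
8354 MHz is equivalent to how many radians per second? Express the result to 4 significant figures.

1 megahertz = 6.28319e+6 rad/s.
8354 × 6.28319e+6 ≈ 5.249e+10 rad/s.

5.249e+10 radians per second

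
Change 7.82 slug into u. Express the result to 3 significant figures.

1 slug = 8.78865 × 10^27 u.
Then 7.82 × 8.78865 × 10^27 ≈ 6.87 × 10^28 u.

6.87 × 10^28 atomic mass units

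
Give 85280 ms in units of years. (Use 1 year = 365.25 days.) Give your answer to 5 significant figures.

1 ms = 3.16881 × 10^-11 years.
Thus 85280 × 3.16881 × 10^-11 ≈ 2.7024 × 10^-6 yr.

2.7024 × 10^-6 yr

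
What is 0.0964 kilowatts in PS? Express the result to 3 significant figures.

0.131 PS

1 kilowatt = 1.35962 metric horsepower.
0.0964 × 1.35962 ≈ 0.131 PS.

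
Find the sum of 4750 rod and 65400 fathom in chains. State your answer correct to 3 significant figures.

7130 chain

4750 rod = 1187.50 chain and 65400 fathom = 5945.45 chain.
1187.50 + 5945.45 ≈ 7130 chain.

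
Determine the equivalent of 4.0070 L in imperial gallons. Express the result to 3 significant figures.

0.881 imp gal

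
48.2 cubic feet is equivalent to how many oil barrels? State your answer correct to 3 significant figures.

8.58 bbl

1 ft³ = 0.178108 oil barrels.
Then 48.2 × 0.178108 ≈ 8.58 bbl.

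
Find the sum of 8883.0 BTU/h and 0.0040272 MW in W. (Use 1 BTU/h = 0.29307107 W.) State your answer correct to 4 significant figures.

6631 W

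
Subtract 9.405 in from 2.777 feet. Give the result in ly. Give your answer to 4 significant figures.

6.422 × 10^-17 ly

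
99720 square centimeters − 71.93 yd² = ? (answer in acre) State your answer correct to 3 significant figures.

99720 cm² = 0.00246413 acre and 71.93 yd² = 0.0148616 acre.
0.00246413 − 0.0148616 ≈ -0.0124 acre.

-0.0124 acre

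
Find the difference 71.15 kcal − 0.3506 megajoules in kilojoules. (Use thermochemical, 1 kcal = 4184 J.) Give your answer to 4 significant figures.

71.15 kcal = 297.692 kJ and 0.3506 MJ = 350.600 kJ.
297.692 − 350.600 ≈ -52.91 kJ.

-52.91 kilojoules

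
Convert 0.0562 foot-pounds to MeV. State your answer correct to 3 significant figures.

4.76 × 10^11 megaelectronvolts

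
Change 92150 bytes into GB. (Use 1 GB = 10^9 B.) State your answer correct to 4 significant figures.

1 B = 1.00000 × 10^-9 GB.
92150 × 1.00000 × 10^-9 ≈ 9.215 × 10^-5 GB.

9.215 × 10^-5 gigabytes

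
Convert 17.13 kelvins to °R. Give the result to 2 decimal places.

30.83 °R

°R = K × 9/5.
Applying the formula gives 30.83 °R.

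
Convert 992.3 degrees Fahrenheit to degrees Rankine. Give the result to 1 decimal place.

1452.0 degrees Rankine

°R = °F + 459.67.
Applying the formula gives 1452.0 °R.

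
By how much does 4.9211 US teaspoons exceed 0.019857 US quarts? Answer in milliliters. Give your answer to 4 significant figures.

5.464 mL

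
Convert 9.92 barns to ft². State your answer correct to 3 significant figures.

1.07 × 10^-26 ft²

1 barn = 1.07639 × 10^-27 square feet.
Then 9.92 × 1.07639 × 10^-27 ≈ 1.07 × 10^-26 ft².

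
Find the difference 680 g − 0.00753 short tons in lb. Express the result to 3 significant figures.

-13.6 pounds

680 g = 1.49914 lb and 0.00753 short ton = 15.0600 lb.
1.49914 − 15.0600 ≈ -13.6 lb.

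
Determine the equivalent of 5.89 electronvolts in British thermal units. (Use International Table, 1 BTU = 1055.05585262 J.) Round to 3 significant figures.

8.94 × 10^-22 British thermal units

1 electronvolt = 1.51857 × 10^-22 BTU.
5.89 × 1.51857 × 10^-22 ≈ 8.94 × 10^-22 BTU.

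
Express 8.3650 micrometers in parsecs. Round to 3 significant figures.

1 μm = 3.24078e-23 parsecs.
8.3650 × 3.24078e-23 ≈ 2.71e-22 pc.

2.71e-22 parsecs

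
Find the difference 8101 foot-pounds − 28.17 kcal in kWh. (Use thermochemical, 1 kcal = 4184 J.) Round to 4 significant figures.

8101 ft·lbf = 0.00305097 kWh and 28.17 kcal = 0.0327398 kWh.
0.00305097 − 0.0327398 ≈ -0.02969 kWh.

-0.02969 kilowatt-hours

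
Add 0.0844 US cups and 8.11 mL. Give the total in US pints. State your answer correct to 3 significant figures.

0.0593 US pints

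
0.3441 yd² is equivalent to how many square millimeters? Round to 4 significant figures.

1 square yard = 836127 mm².
0.3441 × 836127 ≈ 287700 mm².

287700 square millimeters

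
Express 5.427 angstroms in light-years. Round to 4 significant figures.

5.736 × 10^-26 ly

1 Å = 1.05700 × 10^-26 ly.
5.427 × 1.05700 × 10^-26 ≈ 5.736 × 10^-26 ly.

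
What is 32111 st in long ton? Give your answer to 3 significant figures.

201 long tons

1 stone = 0.00625000 long ton.
Thus 32111 × 0.00625000 ≈ 201 long ton.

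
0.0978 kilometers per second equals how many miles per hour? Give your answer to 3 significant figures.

1 km/s = 2236.94 miles per hour.
Then 0.0978 × 2236.94 ≈ 219 mph.

219 mph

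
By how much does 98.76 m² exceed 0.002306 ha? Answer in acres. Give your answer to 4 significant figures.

98.76 m² = 0.0244041 acre and 0.002306 ha = 0.00569825 acre.
0.0244041 − 0.00569825 ≈ 0.01871 acre.

0.01871 acres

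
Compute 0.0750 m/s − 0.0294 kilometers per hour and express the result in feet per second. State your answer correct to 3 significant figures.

0.0750 m/s = 0.246063 ft/s and 0.0294 km/h = 0.0267935 ft/s.
0.246063 − 0.0267935 ≈ 0.219 ft/s.

0.219 ft/s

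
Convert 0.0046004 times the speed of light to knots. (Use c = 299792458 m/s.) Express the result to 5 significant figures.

1 speed of light = 5.82750e+8 knots.
So 0.0046004 × 5.82750e+8 ≈ 2.6809e+6 kn.

2.6809e+6 knots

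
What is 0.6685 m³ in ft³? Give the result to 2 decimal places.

1 m³ = 35.3147 ft³.
0.6685 × 35.3147 ≈ 23.61 ft³.

23.61 ft³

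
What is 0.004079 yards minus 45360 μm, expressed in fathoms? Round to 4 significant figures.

0.004079 yd = 0.00203950 fathom and 45360 μm = 0.0248031 fathom.
0.00203950 − 0.0248031 ≈ -0.02276 fathom.

-0.02276 fathom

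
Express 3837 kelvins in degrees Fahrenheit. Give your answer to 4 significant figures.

K = (°F + 459.67) × 5/9.
Applying the formula gives 6447 °F.

6447 °F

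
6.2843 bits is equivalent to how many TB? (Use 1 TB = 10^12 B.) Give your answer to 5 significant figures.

1 bit = 1.25000e-13 terabytes.
Thus 6.2843 × 1.25000e-13 ≈ 7.8554e-13 TB.

7.8554e-13 TB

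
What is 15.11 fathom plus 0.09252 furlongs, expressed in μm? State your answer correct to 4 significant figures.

4.625e+7 micrometers

15.11 fathom = 2.76332e+7 μm and 0.09252 furlong = 1.86121e+7 μm.
2.76332e+7 + 1.86121e+7 ≈ 4.625e+7 μm.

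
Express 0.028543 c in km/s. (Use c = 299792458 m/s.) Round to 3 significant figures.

1 c = 299792 kilometers per second.
Then 0.028543 × 299792 ≈ 8560 km/s.

8560 km/s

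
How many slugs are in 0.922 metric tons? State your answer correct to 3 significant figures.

63.2 slugs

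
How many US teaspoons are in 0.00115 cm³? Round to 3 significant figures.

1 cubic centimeter = 0.202884 US tsp.
0.00115 × 0.202884 ≈ 0.000233 US tsp.

0.000233 US teaspoons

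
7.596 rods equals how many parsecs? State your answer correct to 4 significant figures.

1.238e-15 pc

1 rod = 1.62985e-16 pc.
7.596 × 1.62985e-16 ≈ 1.238e-15 pc.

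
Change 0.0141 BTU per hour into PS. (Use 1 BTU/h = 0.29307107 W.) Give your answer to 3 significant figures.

1 BTU/h = 0.000398466 PS.
So 0.0141 × 0.000398466 ≈ 5.62e-6 PS.

5.62e-6 PS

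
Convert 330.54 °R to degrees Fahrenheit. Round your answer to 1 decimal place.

-129.1 °F

°R = °F + 459.67.
Applying the formula gives -129.1 °F.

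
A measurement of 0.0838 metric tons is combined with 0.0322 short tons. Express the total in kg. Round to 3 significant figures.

0.0838 t = 83.8000 kg and 0.0322 short ton = 29.2113 kg.
83.8000 + 29.2113 ≈ 113 kg.

113 kilograms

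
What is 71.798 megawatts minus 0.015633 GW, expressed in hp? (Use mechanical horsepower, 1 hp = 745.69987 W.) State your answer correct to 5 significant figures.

71.798 MW = 96282.704 hp and 0.015633 GW = 20964.198 hp.
96282.704 − 20964.198 ≈ 75319 hp.

75319 hp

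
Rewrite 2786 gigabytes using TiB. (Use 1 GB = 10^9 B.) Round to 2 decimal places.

1 gigabyte = 0.000909495 TiB.
Then 2786 × 0.000909495 ≈ 2.53 TiB.

2.53 TiB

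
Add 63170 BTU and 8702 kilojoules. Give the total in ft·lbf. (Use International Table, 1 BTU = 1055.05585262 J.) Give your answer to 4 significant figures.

63170 BTU = 4.91570 × 10^7 ft·lbf and 8702 kJ = 6.41827 × 10^6 ft·lbf.
4.91570 × 10^7 + 6.41827 × 10^6 ≈ 5.558 × 10^7 ft·lbf.

5.558 × 10^7 ft·lbf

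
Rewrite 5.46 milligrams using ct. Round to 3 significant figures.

0.0273 carats

1 milligram = 0.00500000 ct.
5.46 × 0.00500000 ≈ 0.0273 ct.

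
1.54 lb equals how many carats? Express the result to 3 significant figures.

3490 carats

1 lb = 2267.96 carats.
So 1.54 × 2267.96 ≈ 3490 ct.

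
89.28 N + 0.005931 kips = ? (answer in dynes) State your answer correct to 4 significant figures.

89.28 N = 8.92800 × 10^6 dyn and 0.005931 kip = 2.63824 × 10^6 dyn.
8.92800 × 10^6 + 2.63824 × 10^6 ≈ 1.157 × 10^7 dyn.

1.157 × 10^7 dyn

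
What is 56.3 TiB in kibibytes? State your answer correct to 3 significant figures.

6.05e+10 KiB

1 TiB = 1.07374e+9 KiB.
Then 56.3 × 1.07374e+9 ≈ 6.05e+10 KiB.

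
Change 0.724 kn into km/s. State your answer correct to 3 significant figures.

0.000372 km/s

1 knot = 0.000514444 kilometers per second.
0.724 × 0.000514444 ≈ 0.000372 km/s.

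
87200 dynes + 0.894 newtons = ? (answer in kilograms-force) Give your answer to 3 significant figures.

87200 dyn = 0.0889193 kgf and 0.894 N = 0.0911626 kgf.
0.0889193 + 0.0911626 ≈ 0.180 kgf.

0.180 kgf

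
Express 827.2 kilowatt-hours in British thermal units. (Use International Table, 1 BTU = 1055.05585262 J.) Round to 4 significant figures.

1 kilowatt-hour = 3412.14 BTU.
Thus 827.2 × 3412.14 ≈ 2.823e+6 BTU.

2.823e+6 BTU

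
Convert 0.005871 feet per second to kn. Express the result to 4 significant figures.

0.003478 kn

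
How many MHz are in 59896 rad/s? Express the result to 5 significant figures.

1 rad/s = 1.59155e-7 megahertz.
Then 59896 × 1.59155e-7 ≈ 0.0095327 MHz.

0.0095327 MHz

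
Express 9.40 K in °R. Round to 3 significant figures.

°R = K × 9/5.
Applying the formula gives 16.9 °R.

16.9 °R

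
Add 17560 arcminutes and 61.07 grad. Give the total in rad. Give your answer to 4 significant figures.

17560 arcmin = 5.10800 rad and 61.07 grad = 0.959285 rad.
5.10800 + 0.959285 ≈ 6.067 rad.

6.067 radians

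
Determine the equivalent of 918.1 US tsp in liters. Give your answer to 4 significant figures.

4.525 L

1 US tsp = 0.00492892 L.
So 918.1 × 0.00492892 ≈ 4.525 L.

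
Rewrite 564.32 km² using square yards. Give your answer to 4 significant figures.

6.749 × 10^8 yd²

1 km² = 1.19599 × 10^6 square yards.
564.32 × 1.19599 × 10^6 ≈ 6.749 × 10^8 yd².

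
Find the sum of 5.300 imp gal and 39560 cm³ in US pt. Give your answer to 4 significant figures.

5.300 imp gal = 50.9203 US pt and 39560 cm³ = 83.6052 US pt.
50.9203 + 83.6052 ≈ 134.5 US pt.

134.5 US pt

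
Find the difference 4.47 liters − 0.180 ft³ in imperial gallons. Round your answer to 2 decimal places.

-0.14 imp gal

4.47 L = 0.983263 imp gal and 0.180 ft³ = 1.12119 imp gal.
0.983263 − 1.12119 ≈ -0.14 imp gal.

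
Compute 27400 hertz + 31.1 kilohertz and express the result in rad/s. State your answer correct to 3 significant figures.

27400 Hz = 172159 rad/s and 31.1 kHz = 195407 rad/s.
172159 + 195407 ≈ 368000 rad/s.

368000 rad/s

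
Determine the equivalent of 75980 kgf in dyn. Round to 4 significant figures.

7.451 × 10^10 dyn

1 kgf = 980665 dynes.
So 75980 × 980665 ≈ 7.451 × 10^10 dyn.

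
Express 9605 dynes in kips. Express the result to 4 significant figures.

1 dyn = 2.24809e-9 kip.
9605 × 2.24809e-9 ≈ 2.159e-5 kip.

2.159e-5 kips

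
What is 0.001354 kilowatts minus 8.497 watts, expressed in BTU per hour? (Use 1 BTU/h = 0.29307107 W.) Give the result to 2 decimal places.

-24.37 BTU/h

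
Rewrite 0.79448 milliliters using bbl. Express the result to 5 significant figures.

4.9971e-6 oil barrels

1 mL = 6.28981e-6 bbl.
0.79448 × 6.28981e-6 ≈ 4.9971e-6 bbl.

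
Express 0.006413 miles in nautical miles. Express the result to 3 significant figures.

1 mile = 0.868976 nmi.
0.006413 × 0.868976 ≈ 0.00557 nmi.

0.00557 nmi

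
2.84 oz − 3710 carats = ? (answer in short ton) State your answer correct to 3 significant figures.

-0.000729 short ton

2.84 oz = 8.87500e-5 short ton and 3710 ct = 0.000817915 short ton.
8.87500e-5 − 0.000817915 ≈ -0.000729 short ton.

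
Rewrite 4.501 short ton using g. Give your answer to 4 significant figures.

4.083e+6 g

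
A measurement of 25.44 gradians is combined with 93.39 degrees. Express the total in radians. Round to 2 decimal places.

25.44 grad = 0.399611 rad and 93.39 ° = 1.62996 rad.
0.399611 + 1.62996 ≈ 2.03 rad.

2.03 radians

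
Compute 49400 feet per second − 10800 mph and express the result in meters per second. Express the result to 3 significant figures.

10200 m/s

49400 ft/s = 15057.1 m/s and 10800 mph = 4828.03 m/s.
15057.1 − 4828.03 ≈ 10200 m/s.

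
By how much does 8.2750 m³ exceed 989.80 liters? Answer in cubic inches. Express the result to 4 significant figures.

444600 cubic inches

8.2750 m³ = 504971 in³ and 989.80 L = 60401.3 in³.
504971 − 60401.3 ≈ 444600 in³.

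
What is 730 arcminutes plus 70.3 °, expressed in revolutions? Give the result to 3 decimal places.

0.229 rev

730 arcmin = 0.0337963 rev and 70.3 ° = 0.195278 rev.
0.0337963 + 0.195278 ≈ 0.229 rev.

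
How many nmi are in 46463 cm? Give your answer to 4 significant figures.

1 centimeter = 5.39957 × 10^-6 nautical miles.
46463 × 5.39957 × 10^-6 ≈ 0.2509 nmi.

0.2509 nmi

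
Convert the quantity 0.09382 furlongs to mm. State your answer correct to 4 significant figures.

18870 millimeters

1 furlong = 201168 mm.
0.09382 × 201168 ≈ 18870 mm.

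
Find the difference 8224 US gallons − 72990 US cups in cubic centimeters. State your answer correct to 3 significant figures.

1.39e+7 cm³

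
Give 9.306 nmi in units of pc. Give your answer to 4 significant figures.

1 nautical mile = 6.00192e-14 pc.
Then 9.306 × 6.00192e-14 ≈ 5.585e-13 pc.

5.585e-13 pc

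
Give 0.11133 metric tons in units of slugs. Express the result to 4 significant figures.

1 metric ton = 68.5218 slugs.
0.11133 × 68.5218 ≈ 7.629 slug.

7.629 slug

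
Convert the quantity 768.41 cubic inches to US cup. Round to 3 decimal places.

1 cubic inch = 0.0692641 US cups.
768.41 × 0.0692641 ≈ 53.223 US cup.

53.223 US cup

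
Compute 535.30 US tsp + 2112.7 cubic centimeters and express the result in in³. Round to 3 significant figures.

535.30 US tsp = 161.008 in³ and 2112.7 cm³ = 128.925 in³.
161.008 + 128.925 ≈ 290 in³.

290 in³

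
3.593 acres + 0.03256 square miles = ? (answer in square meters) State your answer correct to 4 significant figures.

98870 square meters

3.593 acre = 14540.4 m² and 0.03256 mi² = 84330.0 m².
14540.4 + 84330.0 ≈ 98870 m².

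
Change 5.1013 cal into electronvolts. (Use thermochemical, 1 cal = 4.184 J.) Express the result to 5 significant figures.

1 cal = 2.61145 × 10^19 eV.
5.1013 × 2.61145 × 10^19 ≈ 1.3322 × 10^20 eV.

1.3322 × 10^20 electronvolts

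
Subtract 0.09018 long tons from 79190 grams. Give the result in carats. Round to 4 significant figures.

79190 g = 395950 ct and 0.09018 long ton = 458136 ct.
395950 − 458136 ≈ -62190 ct.

-62190 ct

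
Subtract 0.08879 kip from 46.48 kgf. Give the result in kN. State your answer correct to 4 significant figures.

0.06086 kilonewtons

46.48 kgf = 0.4558131 kN and 0.08879 kip = 0.3949576 kN.
0.4558131 − 0.3949576 ≈ 0.06086 kN.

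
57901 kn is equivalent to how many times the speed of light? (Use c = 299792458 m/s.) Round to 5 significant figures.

9.9358 × 10^-5 times the speed of light

1 knot = 1.71600 × 10^-9 times the speed of light.
Then 57901 × 1.71600 × 10^-9 ≈ 9.9358 × 10^-5 c.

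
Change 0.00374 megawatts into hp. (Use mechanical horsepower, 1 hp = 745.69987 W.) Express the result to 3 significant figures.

5.02 hp

1 MW = 1341.02 hp.
Then 0.00374 × 1341.02 ≈ 5.02 hp.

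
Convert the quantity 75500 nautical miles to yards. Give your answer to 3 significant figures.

1.53e+8 yd

1 nmi = 2025.37 yd.
Then 75500 × 2025.37 ≈ 1.53e+8 yd.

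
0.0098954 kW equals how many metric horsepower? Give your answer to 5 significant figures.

0.013454 PS

1 kilowatt = 1.35962 PS.
So 0.0098954 × 1.35962 ≈ 0.013454 PS.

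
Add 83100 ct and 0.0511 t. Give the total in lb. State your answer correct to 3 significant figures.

83100 ct = 36.6408 lb and 0.0511 t = 112.656 lb.
36.6408 + 112.656 ≈ 149 lb.

149 lb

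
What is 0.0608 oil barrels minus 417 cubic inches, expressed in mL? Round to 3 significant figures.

0.0608 bbl = 9666.43 mL and 417 in³ = 6833.41 mL.
9666.43 − 6833.41 ≈ 2830 mL.

2830 mL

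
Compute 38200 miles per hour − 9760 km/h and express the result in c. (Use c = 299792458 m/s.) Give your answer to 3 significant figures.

4.79 × 10^-5 times the speed of light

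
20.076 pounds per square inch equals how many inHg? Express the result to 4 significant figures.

40.88 inHg

1 pound per square inch = 2.03602 inHg.
So 20.076 × 2.03602 ≈ 40.88 inHg.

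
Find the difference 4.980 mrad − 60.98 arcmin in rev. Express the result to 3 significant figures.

-0.00203 revolutions

4.980 mrad = 0.000792592 rev and 60.98 arcmin = 0.00282315 rev.
0.000792592 − 0.00282315 ≈ -0.00203 rev.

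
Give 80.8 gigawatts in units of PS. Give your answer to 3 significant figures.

1.10 × 10^8 PS

1 GW = 1.35962 × 10^6 metric horsepower.
Thus 80.8 × 1.35962 × 10^6 ≈ 1.10 × 10^8 PS.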